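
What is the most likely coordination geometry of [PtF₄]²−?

square planar

Each fluoride is −1; balancing the −2 overall charge requires Pt(II).
Group 10 minus oxidation state 2 gives a d⁸ configuration.
Coordination number: 4.
A 5d d⁸ ion has a large crystal-field splitting; square planar leaves the high-energy d_{x²−y²} orbital empty and maximises CFSE.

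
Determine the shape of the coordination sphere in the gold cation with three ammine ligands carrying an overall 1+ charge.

Ligand charges: ammonia is neutral. With an overall charge of +1 the gold centre must be in the +1 oxidation state.
Group 11 minus oxidation state 1 gives a d¹⁰ configuration.
With 3 monodentate ligands the coordination number is 3.
Three ligands around a d¹⁰ centre minimise repulsion in a trigonal-planar arrangement.

trigonal planar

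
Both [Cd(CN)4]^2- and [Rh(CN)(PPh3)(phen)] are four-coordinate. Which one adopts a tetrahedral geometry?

For [Cd(CN)4]^2-: Ligand charges: each cyanide is −1. With an overall charge of −2 the cadmium centre must be in the +2 oxidation state. Group 12 minus oxidation state 2 gives a d¹⁰ configuration. A d¹⁰ ion has no crystal-field stabilisation preference between square planar and tetrahedral, so four ligands adopt the sterically favoured tetrahedral geometry. → tetrahedral.
For [Rh(CN)(PPh3)(phen)]: Ligand charges: each cyanide is −1; triphenylphosphine is neutral; 1,10-phenanthroline is neutral. With an overall charge of 0 the rhodium centre must be in the +1 oxidation state. Rh sits in group 9, so the d-electron count is 9 − 1 = 8. A 4d d⁸ ion has a large crystal-field splitting; square planar leaves the high-energy d_{x²−y²} orbital empty and maximises CFSE. → square planar.

[Cd(CN)4]^2-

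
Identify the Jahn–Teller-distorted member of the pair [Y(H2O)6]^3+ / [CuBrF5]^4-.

[CuBrF5]^4-

[Y(H2O)6]^3+: Summing ligand charges against the +3 overall charge gives an oxidation state of +3 for yttrium. Yttrium is a group-3 element; Y(III) is therefore d⁰. The d⁰ configuration leaves the e_g set evenly filled (or empty) — no strong Jahn–Teller driving force.
[CuBrF5]^4-: Each bromide is −1; each fluoride is −1; balancing the −4 overall charge requires Cu(II). Group 11 minus oxidation state 2 gives a d⁹ configuration. The t₂g⁶e_g³ configuration has an unevenly filled e_g set; the Jahn–Teller theorem predicts a tetragonal distortion (typically axial elongation) to lift the degeneracy.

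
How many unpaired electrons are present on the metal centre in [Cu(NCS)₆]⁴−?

Ligand charges: each isothiocyanate is −1. With an overall charge of −4 the copper centre must be in the +2 oxidation state.
Group 11 minus oxidation state 2 gives a d⁹ configuration.
In an octahedral field the d⁹ configuration is t₂g⁶e_g³ (only one arrangement possible), giving 1 unpaired electron.

1 unpaired electron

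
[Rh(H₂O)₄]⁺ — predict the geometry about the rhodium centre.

square planar

Summing ligand charges against the +1 overall charge gives an oxidation state of +1 for rhodium.
Group 9 minus oxidation state 1 gives a d⁸ configuration.
With 4 monodentate ligands the coordination number is 4.
A 4d d⁸ ion has a large crystal-field splitting; square planar leaves the high-energy d_{x²−y²} orbital empty and maximises CFSE.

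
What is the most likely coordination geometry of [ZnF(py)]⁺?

Summing ligand charges against the +1 overall charge gives an oxidation state of +2 for zinc.
Zn sits in group 12, so the d-electron count is 12 − 2 = 10.
Coordination number: 2.
A d¹⁰ ion with only two ligands adopts a linear arrangement (sp hybridisation; no CFSE preference).

linear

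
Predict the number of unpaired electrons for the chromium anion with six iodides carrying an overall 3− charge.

Ligand charges: each iodide is −1. With an overall charge of −3 the chromium centre must be in the +3 oxidation state.
Cr sits in group 6, so the d-electron count is 6 − 3 = 3.
In an octahedral field the d³ configuration is t₂g³e_g⁰ (only one arrangement possible), giving 3 unpaired electrons.

3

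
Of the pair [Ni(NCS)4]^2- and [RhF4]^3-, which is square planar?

[RhF4]^3-

For [Ni(NCS)4]^2-: Each isothiocyanate is −1; balancing the −2 overall charge requires Ni(II). Ni sits in group 10, so the d-electron count is 10 − 2 = 8. Isothiocyanate is a weak-field ligand. With weak-field ligands the CFSE gain from square planar is small, so a 3d d⁸ ion takes the sterically preferred tetrahedral geometry. → tetrahedral.
For [RhF4]^3-: Summing ligand charges against the −3 overall charge gives an oxidation state of +1 for rhodium. Rhodium is a group-9 element; Rh(I) is therefore d⁸. A 4d d⁸ ion has a large crystal-field splitting; square planar leaves the high-energy d_{x²−y²} orbital empty and maximises CFSE. → square planar.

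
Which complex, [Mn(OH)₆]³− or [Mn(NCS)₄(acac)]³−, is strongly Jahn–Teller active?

[Mn(OH)₆]³−: Ligand charges: each hydroxide is −1. With an overall charge of −3 the manganese centre must be in the +3 oxidation state. Manganese is a group-7 element; Mn(III) is therefore d⁴. Hydroxide is a weak-field ligand for a first-row metal, so the complex is high-spin. The t₂g³e_g¹ (high-spin) configuration has an unevenly filled e_g set; the Jahn–Teller theorem predicts a tetragonal distortion (typically axial elongation) to lift the degeneracy.
[Mn(NCS)₄(acac)]³−: Summing ligand charges against the −3 overall charge gives an oxidation state of +2 for manganese. Mn sits in group 7, so the d-electron count is 7 − 2 = 5. Acetylacetonate and isothiocyanate are weak-field ligands for a first-row metal, so the complex is high-spin. The d⁵ configuration leaves the e_g set evenly filled (or empty) — no strong Jahn–Teller driving force.

[Mn(OH)₆]³−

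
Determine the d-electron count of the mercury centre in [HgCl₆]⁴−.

Each chloride is −1; balancing the −4 overall charge requires Hg(II).
Hg sits in group 12, so the d-electron count is 12 − 2 = 10.

d¹⁰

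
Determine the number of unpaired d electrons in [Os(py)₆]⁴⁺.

Pyridine is neutral; balancing the +4 overall charge requires Os(IV).
Osmium is a group-8 element; Os(IV) is therefore d⁴.
The spin state decides the count: a 5d ion has a large Δₒ and is invariably low-spin.
An octahedral low-spin d⁴ ion is t₂g⁴e_g⁰, giving 2 unpaired electrons.

2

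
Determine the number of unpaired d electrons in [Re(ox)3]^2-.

Ligand charges: each oxalate is −2. With an overall charge of −2 the rhenium centre must be in the +4 oxidation state.
Re sits in group 7, so the d-electron count is 7 − 4 = 3.
Counting donor atoms: 3×oxalate (bidentate) → 6 donors. Coordination number = 6.
In an octahedral field the d³ configuration is t₂g³e_g⁰ (only one arrangement possible), giving 3 unpaired electrons.

3 unpaired electrons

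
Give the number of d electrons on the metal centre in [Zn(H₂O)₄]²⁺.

Summing ligand charges against the +2 overall charge gives an oxidation state of +2 for zinc.
Group 12 minus oxidation state 2 gives a d¹⁰ configuration.

d10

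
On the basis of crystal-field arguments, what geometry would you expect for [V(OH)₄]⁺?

Summing ligand charges against the +1 overall charge gives an oxidation state of +5 for vanadium.
Vanadium is a group-5 element; V(V) is therefore d⁰.
Coordination number: 4.
A d⁰ ion has no crystal-field stabilisation preference between square planar and tetrahedral, so four ligands adopt the sterically favoured tetrahedral geometry.

tetrahedral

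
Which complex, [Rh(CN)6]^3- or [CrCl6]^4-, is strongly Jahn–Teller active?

[CrCl6]^4-

[Rh(CN)6]^3-: Ligand charges: each cyanide is −1. With an overall charge of −3 the rhodium centre must be in the +3 oxidation state. Group 9 minus oxidation state 3 gives a d⁶ configuration. A 4d ion has a large Δₒ and is invariably low-spin. The d⁶ configuration leaves the e_g set evenly filled (or empty) — no strong Jahn–Teller driving force.
[CrCl6]^4-: Ligand charges: each chloride is −1. With an overall charge of −4 the chromium centre must be in the +2 oxidation state. Chromium is a group-6 element; Cr(II) is therefore d⁴. Chloride is a weak-field ligand for a first-row metal, so the complex is high-spin. The t₂g³e_g¹ (high-spin) configuration has an unevenly filled e_g set; the Jahn–Teller theorem predicts a tetragonal distortion (typically axial elongation) to lift the degeneracy.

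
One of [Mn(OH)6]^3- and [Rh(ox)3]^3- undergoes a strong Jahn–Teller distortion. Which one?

[Mn(OH)6]^3-: Ligand charges: each hydroxide is −1. With an overall charge of −3 the manganese centre must be in the +3 oxidation state. Manganese is a group-7 element; Mn(III) is therefore d⁴. Hydroxide is a weak-field ligand for a first-row metal, so the complex is high-spin. The t₂g³e_g¹ (high-spin) configuration has an unevenly filled e_g set; the Jahn–Teller theorem predicts a tetragonal distortion (typically axial elongation) to lift the degeneracy.
[Rh(ox)3]^3-: Summing ligand charges against the −3 overall charge gives an oxidation state of +3 for rhodium. Group 9 minus oxidation state 3 gives a d⁶ configuration. A 4d ion has a large Δₒ and is invariably low-spin. The d⁶ configuration leaves the e_g set evenly filled (or empty) — no strong Jahn–Teller driving force.

[Mn(OH)6]^3-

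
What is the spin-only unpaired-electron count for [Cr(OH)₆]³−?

Each hydroxide is −1; balancing the −3 overall charge requires Cr(III).
Cr sits in group 6, so the d-electron count is 6 − 3 = 3.
In an octahedral field the d³ configuration is t₂g³e_g⁰ (only one arrangement possible), giving 3 unpaired electrons.

3 unpaired electrons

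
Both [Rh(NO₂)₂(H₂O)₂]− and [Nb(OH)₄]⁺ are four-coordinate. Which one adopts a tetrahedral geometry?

For [Rh(NO₂)₂(H₂O)₂]−: Ligand charges: each nitro (N-bound nitrite) is −1; water is neutral. With an overall charge of −1 the rhodium centre must be in the +1 oxidation state. Rhodium is a group-9 element; Rh(I) is therefore d⁸. A 4d d⁸ ion has a large crystal-field splitting; square planar leaves the high-energy d_{x²−y²} orbital empty and maximises CFSE. → square planar.
For [Nb(OH)₄]⁺: Summing ligand charges against the +1 overall charge gives an oxidation state of +5 for niobium. Group 5 minus oxidation state 5 gives a d⁰ configuration. A d⁰ ion has no crystal-field stabilisation preference between square planar and tetrahedral, so four ligands adopt the sterically favoured tetrahedral geometry. → tetrahedral.

[Nb(OH)₄]⁺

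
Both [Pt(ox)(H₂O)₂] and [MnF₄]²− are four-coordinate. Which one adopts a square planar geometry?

For [Pt(ox)(H₂O)₂]: Summing ligand charges against the 0 overall charge gives an oxidation state of +2 for platinum. Pt sits in group 10, so the d-electron count is 10 − 2 = 8. A 5d d⁸ ion has a large crystal-field splitting; square planar leaves the high-energy d_{x²−y²} orbital empty and maximises CFSE. → square planar.
For [MnF₄]²−: Each fluoride is −1; balancing the −2 overall charge requires Mn(II). Manganese is a group-7 element; Mn(II) is therefore d⁵. A high-spin d⁵ ion has zero CFSE in either geometry, so four ligands adopt the sterically favoured tetrahedral geometry. → tetrahedral.

[Pt(ox)(H₂O)₂]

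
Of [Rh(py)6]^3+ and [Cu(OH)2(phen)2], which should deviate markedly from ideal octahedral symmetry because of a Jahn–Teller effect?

[Cu(OH)2(phen)2]

[Rh(py)6]^3+: Summing ligand charges against the +3 overall charge gives an oxidation state of +3 for rhodium. Group 9 minus oxidation state 3 gives a d⁶ configuration. A 4d ion has a large Δₒ and is invariably low-spin. The d⁶ configuration leaves the e_g set evenly filled (or empty) — no strong Jahn–Teller driving force.
[Cu(OH)2(phen)2]: Ligand charges: each hydroxide is −1; 1,10-phenanthroline is neutral. With an overall charge of 0 the copper centre must be in the +2 oxidation state. Group 11 minus oxidation state 2 gives a d⁹ configuration. The t₂g⁶e_g³ configuration has an unevenly filled e_g set; the Jahn–Teller theorem predicts a tetragonal distortion (typically axial elongation) to lift the degeneracy.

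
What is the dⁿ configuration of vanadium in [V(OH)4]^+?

Summing ligand charges against the +1 overall charge gives an oxidation state of +5 for vanadium.
V sits in group 5, so the d-electron count is 5 − 5 = 0.

d0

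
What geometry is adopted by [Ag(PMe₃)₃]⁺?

trigonal planar

Summing ligand charges against the +1 overall charge gives an oxidation state of +1 for silver.
Silver is a group-11 element; Ag(I) is therefore d¹⁰.
With 3 monodentate ligands the coordination number is 3.
Three ligands around a d¹⁰ centre minimise repulsion in a trigonal-planar arrangement.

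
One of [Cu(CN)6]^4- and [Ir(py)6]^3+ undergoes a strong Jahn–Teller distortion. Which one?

[Cu(CN)6]^4-: Ligand charges: each cyanide is −1. With an overall charge of −4 the copper centre must be in the +2 oxidation state. Copper is a group-11 element; Cu(II) is therefore d⁹. The t₂g⁶e_g³ configuration has an unevenly filled e_g set; the Jahn–Teller theorem predicts a tetragonal distortion (typically axial elongation) to lift the degeneracy.
[Ir(py)6]^3+: Ligand charges: pyridine is neutral. With an overall charge of +3 the iridium centre must be in the +3 oxidation state. Group 9 minus oxidation state 3 gives a d⁶ configuration. A 5d ion has a large Δₒ and is invariably low-spin. The d⁶ configuration leaves the e_g set evenly filled (or empty) — no strong Jahn–Teller driving force.

[Cu(CN)6]^4-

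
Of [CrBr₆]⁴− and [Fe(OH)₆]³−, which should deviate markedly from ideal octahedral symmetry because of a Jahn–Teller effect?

[CrBr₆]⁴−: Summing ligand charges against the −4 overall charge gives an oxidation state of +2 for chromium. Chromium is a group-6 element; Cr(II) is therefore d⁴. Bromide is a weak-field ligand for a first-row metal, so the complex is high-spin. The t₂g³e_g¹ (high-spin) configuration has an unevenly filled e_g set; the Jahn–Teller theorem predicts a tetragonal distortion (typically axial elongation) to lift the degeneracy.
[Fe(OH)₆]³−: Ligand charges: each hydroxide is −1. With an overall charge of −3 the iron centre must be in the +3 oxidation state. Iron is a group-8 element; Fe(III) is therefore d⁵. Hydroxide is a weak-field ligand for a first-row metal, so the complex is high-spin. The d⁵ configuration leaves the e_g set evenly filled (or empty) — no strong Jahn–Teller driving force.

[CrBr₆]⁴−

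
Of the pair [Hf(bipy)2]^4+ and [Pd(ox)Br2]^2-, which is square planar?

[Pd(ox)Br2]^2-

For [Hf(bipy)2]^4+: Ligand charges: 2,2′-bipyridine is neutral. With an overall charge of +4 the hafnium centre must be in the +4 oxidation state. Group 4 minus oxidation state 4 gives a d⁰ configuration. A d⁰ ion has no crystal-field stabilisation preference between square planar and tetrahedral, so four ligands adopt the sterically favoured tetrahedral geometry. → tetrahedral.
For [Pd(ox)Br2]^2-: Ligand charges: each oxalate is −2; each bromide is −1. With an overall charge of −2 the palladium centre must be in the +2 oxidation state. Pd sits in group 10, so the d-electron count is 10 − 2 = 8. A 4d d⁸ ion has a large crystal-field splitting; square planar leaves the high-energy d_{x²−y²} orbital empty and maximises CFSE. → square planar.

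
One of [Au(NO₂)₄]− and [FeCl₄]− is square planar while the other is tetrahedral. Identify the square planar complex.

[Au(NO₂)₄]−

For [Au(NO₂)₄]−: Ligand charges: each nitro (N-bound nitrite) is −1. With an overall charge of −1 the gold centre must be in the +3 oxidation state. Group 11 minus oxidation state 3 gives a d⁸ configuration. A 5d d⁸ ion has a large crystal-field splitting; square planar leaves the high-energy d_{x²−y²} orbital empty and maximises CFSE. → square planar.
For [FeCl₄]−: Ligand charges: each chloride is −1. With an overall charge of −1 the iron centre must be in the +3 oxidation state. Fe sits in group 8, so the d-electron count is 8 − 3 = 5. A high-spin d⁵ ion has zero CFSE in either geometry, so four ligands adopt the sterically favoured tetrahedral geometry. → tetrahedral.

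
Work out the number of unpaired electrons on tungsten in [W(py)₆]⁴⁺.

Pyridine is neutral; balancing the +4 overall charge requires W(IV).
Group 6 minus oxidation state 4 gives a d² configuration.
In an octahedral field the d² configuration is t₂g²e_g⁰ (only one arrangement possible), giving 2 unpaired electrons.

2 unpaired electrons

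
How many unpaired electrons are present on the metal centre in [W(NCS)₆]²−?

Ligand charges: each isothiocyanate is −1. With an overall charge of −2 the tungsten centre must be in the +4 oxidation state.
W sits in group 6, so the d-electron count is 6 − 4 = 2.
In an octahedral field the d² configuration is t₂g²e_g⁰ (only one arrangement possible), giving 2 unpaired electrons.

2 unpaired electrons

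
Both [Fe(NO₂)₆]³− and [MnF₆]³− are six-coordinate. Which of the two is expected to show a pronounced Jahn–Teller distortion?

[MnF₆]³−

[Fe(NO₂)₆]³−: Each nitro (N-bound nitrite) is −1; balancing the −3 overall charge requires Fe(III). Iron is a group-8 element; Fe(III) is therefore d⁵. Nitro (N-bound nitrite) is a strong-field ligand (high in the spectrochemical series) for a first-row metal, so the complex is low-spin. The d⁵ configuration leaves the e_g set evenly filled (or empty) — no strong Jahn–Teller driving force.
[MnF₆]³−: Ligand charges: each fluoride is −1. With an overall charge of −3 the manganese centre must be in the +3 oxidation state. Manganese is a group-7 element; Mn(III) is therefore d⁴. Fluoride is a weak-field ligand for a first-row metal, so the complex is high-spin. The t₂g³e_g¹ (high-spin) configuration has an unevenly filled e_g set; the Jahn–Teller theorem predicts a tetragonal distortion (typically axial elongation) to lift the degeneracy.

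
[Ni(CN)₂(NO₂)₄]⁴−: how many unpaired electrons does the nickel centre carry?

2 unpaired electrons

Ligand charges: each cyanide is −1; each nitro (N-bound nitrite) is −1. With an overall charge of −4 the nickel centre must be in the +2 oxidation state.
Nickel is a group-10 element; Ni(II) is therefore d⁸.
In an octahedral field the d⁸ configuration is t₂g⁶e_g² (only one arrangement possible), giving 2 unpaired electrons.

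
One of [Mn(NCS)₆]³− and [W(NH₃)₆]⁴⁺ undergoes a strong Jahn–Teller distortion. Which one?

[Mn(NCS)₆]³−

[Mn(NCS)₆]³−: Ligand charges: each isothiocyanate is −1. With an overall charge of −3 the manganese centre must be in the +3 oxidation state. Mn sits in group 7, so the d-electron count is 7 − 3 = 4. Isothiocyanate is a weak-field ligand for a first-row metal, so the complex is high-spin. The t₂g³e_g¹ (high-spin) configuration has an unevenly filled e_g set; the Jahn–Teller theorem predicts a tetragonal distortion (typically axial elongation) to lift the degeneracy.
[W(NH₃)₆]⁴⁺: Ligand charges: ammonia is neutral. With an overall charge of +4 the tungsten centre must be in the +4 oxidation state. Tungsten is a group-6 element; W(IV) is therefore d². The d² configuration leaves the e_g set evenly filled (or empty) — no strong Jahn–Teller driving force.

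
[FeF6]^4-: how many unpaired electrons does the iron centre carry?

Each fluoride is −1; balancing the −4 overall charge requires Fe(II).
Iron is a group-8 element; Fe(II) is therefore d⁶.
The spin state decides the count: Fluoride is a weak-field ligand for a first-row metal, so the complex is high-spin.
An octahedral high-spin d⁶ ion is t₂g⁴e_g², giving 4 unpaired electrons.

4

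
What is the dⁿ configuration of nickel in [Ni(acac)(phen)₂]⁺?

d8

Ligand charges: each acetylacetonate is −1; 1,10-phenanthroline is neutral. With an overall charge of +1 the nickel centre must be in the +2 oxidation state.
Nickel is a group-10 element; Ni(II) is therefore d⁸.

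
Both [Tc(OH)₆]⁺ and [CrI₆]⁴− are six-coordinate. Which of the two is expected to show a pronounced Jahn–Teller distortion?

[Tc(OH)₆]⁺: Ligand charges: each hydroxide is −1. With an overall charge of +1 the technetium centre must be in the +7 oxidation state. Technetium is a group-7 element; Tc(VII) is therefore d⁰. The d⁰ configuration leaves the e_g set evenly filled (or empty) — no strong Jahn–Teller driving force.
[CrI₆]⁴−: Summing ligand charges against the −4 overall charge gives an oxidation state of +2 for chromium. Cr sits in group 6, so the d-electron count is 6 − 2 = 4. Iodide is a weak-field ligand for a first-row metal, so the complex is high-spin. The t₂g³e_g¹ (high-spin) configuration has an unevenly filled e_g set; the Jahn–Teller theorem predicts a tetragonal distortion (typically axial elongation) to lift the degeneracy.

[CrI₆]⁴−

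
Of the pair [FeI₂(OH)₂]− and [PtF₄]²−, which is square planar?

[PtF₄]²−

For [FeI₂(OH)₂]−: Ligand charges: each iodide is −1; each hydroxide is −1. With an overall charge of −1 the iron centre must be in the +3 oxidation state. Iron is a group-8 element; Fe(III) is therefore d⁵. A high-spin d⁵ ion has zero CFSE in either geometry, so four ligands adopt the sterically favoured tetrahedral geometry. → tetrahedral.
For [PtF₄]²−: Summing ligand charges against the −2 overall charge gives an oxidation state of +2 for platinum. Group 10 minus oxidation state 2 gives a d⁸ configuration. A 5d d⁸ ion has a large crystal-field splitting; square planar leaves the high-energy d_{x²−y²} orbital empty and maximises CFSE. → square planar.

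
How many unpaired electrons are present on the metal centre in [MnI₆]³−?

Summing ligand charges against the −3 overall charge gives an oxidation state of +3 for manganese.
Group 7 minus oxidation state 3 gives a d⁴ configuration.
The spin state decides the count: Iodide is a weak-field ligand for a first-row metal, so the complex is high-spin.
An octahedral high-spin d⁴ ion is t₂g³e_g¹, giving 4 unpaired electrons.

4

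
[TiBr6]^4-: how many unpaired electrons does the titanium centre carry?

2

Ligand charges: each bromide is −1. With an overall charge of −4 the titanium centre must be in the +2 oxidation state.
Group 4 minus oxidation state 2 gives a d² configuration.
In an octahedral field the d² configuration is t₂g²e_g⁰ (only one arrangement possible), giving 2 unpaired electrons.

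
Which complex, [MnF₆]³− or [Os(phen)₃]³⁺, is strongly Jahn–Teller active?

[MnF₆]³−: Summing ligand charges against the −3 overall charge gives an oxidation state of +3 for manganese. Mn sits in group 7, so the d-electron count is 7 − 3 = 4. Fluoride is a weak-field ligand for a first-row metal, so the complex is high-spin. The t₂g³e_g¹ (high-spin) configuration has an unevenly filled e_g set; the Jahn–Teller theorem predicts a tetragonal distortion (typically axial elongation) to lift the degeneracy.
[Os(phen)₃]³⁺: Summing ligand charges against the +3 overall charge gives an oxidation state of +3 for osmium. Group 8 minus oxidation state 3 gives a d⁵ configuration. A 5d ion has a large Δₒ and is invariably low-spin. The d⁵ configuration leaves the e_g set evenly filled (or empty) — no strong Jahn–Teller driving force.

[MnF₆]³−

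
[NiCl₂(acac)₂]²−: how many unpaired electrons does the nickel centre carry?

2

Ligand charges: each chloride is −1; each acetylacetonate is −1. With an overall charge of −2 the nickel centre must be in the +2 oxidation state.
Ni sits in group 10, so the d-electron count is 10 − 2 = 8.
Counting donor atoms: 2×chloride (monodentate) → 2 donors; 2×acetylacetonate (bidentate) → 4 donors. Coordination number = 6.
In an octahedral field the d⁸ configuration is t₂g⁶e_g² (only one arrangement possible), giving 2 unpaired electrons.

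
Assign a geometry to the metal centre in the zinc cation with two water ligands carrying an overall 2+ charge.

linear

Summing ligand charges against the +2 overall charge gives an oxidation state of +2 for zinc.
Zn sits in group 12, so the d-electron count is 12 − 2 = 10.
With 2 monodentate ligands the coordination number is 2.
A d¹⁰ ion with only two ligands adopts a linear arrangement (sp hybridisation; no CFSE preference).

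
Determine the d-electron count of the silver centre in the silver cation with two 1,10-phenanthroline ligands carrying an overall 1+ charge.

Summing ligand charges against the +1 overall charge gives an oxidation state of +1 for silver.
Silver is a group-11 element; Ag(I) is therefore d¹⁰.

d10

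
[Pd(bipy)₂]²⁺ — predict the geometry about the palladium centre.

2,2′-bipyridine is neutral; balancing the +2 overall charge requires Pd(II).
Palladium is a group-10 element; Pd(II) is therefore d⁸.
Counting donor atoms: 2×2,2′-bipyridine (bidentate) → 4 donors. Coordination number = 4.
A 4d d⁸ ion has a large crystal-field splitting; square planar leaves the high-energy d_{x²−y²} orbital empty and maximises CFSE.

square planar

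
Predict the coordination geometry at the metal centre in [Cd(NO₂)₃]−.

trigonal planar

Each nitro (N-bound nitrite) is −1; balancing the −1 overall charge requires Cd(II).
Group 12 minus oxidation state 2 gives a d¹⁰ configuration.
With 3 monodentate ligands the coordination number is 3.
Three ligands around a d¹⁰ centre minimise repulsion in a trigonal-planar arrangement.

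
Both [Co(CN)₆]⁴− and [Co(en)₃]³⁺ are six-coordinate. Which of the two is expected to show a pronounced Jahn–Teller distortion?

[Co(CN)₆]⁴−

[Co(CN)₆]⁴−: Ligand charges: each cyanide is −1. With an overall charge of −4 the cobalt centre must be in the +2 oxidation state. Co sits in group 9, so the d-electron count is 9 − 2 = 7. Cyanide is a strong-field ligand (high in the spectrochemical series) for a first-row metal, so the complex is low-spin. The t₂g⁶e_g¹ (low-spin) configuration has an unevenly filled e_g set; the Jahn–Teller theorem predicts a tetragonal distortion (typically axial elongation) to lift the degeneracy.
[Co(en)₃]³⁺: Ligand charges: ethylenediamine is neutral. With an overall charge of +3 the cobalt centre must be in the +3 oxidation state. Cobalt is a group-9 element; Co(III) is therefore d⁶. Co(III) has an exceptionally large octahedral splitting and is low-spin with essentially every ligand except fluoride. The d⁶ configuration leaves the e_g set evenly filled (or empty) — no strong Jahn–Teller driving force.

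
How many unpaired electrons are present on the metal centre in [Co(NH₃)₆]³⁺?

0

Ammonia is neutral; balancing the +3 overall charge requires Co(III).
Co sits in group 9, so the d-electron count is 9 − 3 = 6.
The spin state decides the count: Co(III) has an exceptionally large octahedral splitting and is low-spin with essentially every ligand except fluoride.
An octahedral low-spin d⁶ ion is t₂g⁶e_g⁰, giving 0 unpaired electrons.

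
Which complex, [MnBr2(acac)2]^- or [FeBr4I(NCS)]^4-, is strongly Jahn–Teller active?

[MnBr2(acac)2]^-: Summing ligand charges against the −1 overall charge gives an oxidation state of +3 for manganese. Manganese is a group-7 element; Mn(III) is therefore d⁴. Acetylacetonate and bromide are weak-field ligands for a first-row metal, so the complex is high-spin. The t₂g³e_g¹ (high-spin) configuration has an unevenly filled e_g set; the Jahn–Teller theorem predicts a tetragonal distortion (typically axial elongation) to lift the degeneracy.
[FeBr4I(NCS)]^4-: Each bromide is −1; each iodide is −1; each isothiocyanate is −1; balancing the −4 overall charge requires Fe(II). Group 8 minus oxidation state 2 gives a d⁶ configuration. Bromide, iodide, and isothiocyanate are weak-field ligands for a first-row metal, so the complex is high-spin. The d⁶ configuration leaves the e_g set evenly filled (or empty) — no strong Jahn–Teller driving force.

[MnBr2(acac)2]^-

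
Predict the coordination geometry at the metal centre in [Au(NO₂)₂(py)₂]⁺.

Summing ligand charges against the +1 overall charge gives an oxidation state of +3 for gold.
Gold is a group-11 element; Au(III) is therefore d⁸.
Coordination number: 4.
A 5d d⁸ ion has a large crystal-field splitting; square planar leaves the high-energy d_{x²−y²} orbital empty and maximises CFSE.

square planar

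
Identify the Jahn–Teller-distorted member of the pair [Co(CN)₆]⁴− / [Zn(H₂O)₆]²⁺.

[Co(CN)₆]⁴−

[Co(CN)₆]⁴−: Each cyanide is −1; balancing the −4 overall charge requires Co(II). Co sits in group 9, so the d-electron count is 9 − 2 = 7. Cyanide is a strong-field ligand (high in the spectrochemical series) for a first-row metal, so the complex is low-spin. The t₂g⁶e_g¹ (low-spin) configuration has an unevenly filled e_g set; the Jahn–Teller theorem predicts a tetragonal distortion (typically axial elongation) to lift the degeneracy.
[Zn(H₂O)₆]²⁺: Water is neutral; balancing the +2 overall charge requires Zn(II). Zinc is a group-12 element; Zn(II) is therefore d¹⁰. The d¹⁰ configuration leaves the e_g set evenly filled (or empty) — no strong Jahn–Teller driving force.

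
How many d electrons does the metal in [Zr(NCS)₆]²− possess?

d⁰

Each isothiocyanate is −1; balancing the −2 overall charge requires Zr(IV).
Zirconium is a group-4 element; Zr(IV) is therefore d⁰.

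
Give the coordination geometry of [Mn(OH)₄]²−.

Each hydroxide is −1; balancing the −2 overall charge requires Mn(II).
Mn sits in group 7, so the d-electron count is 7 − 2 = 5.
Coordination number: 4.
Hydroxide is a weak-field ligand.
A high-spin d⁵ ion has zero CFSE in either geometry, so four ligands adopt the sterically favoured tetrahedral geometry.

tetrahedral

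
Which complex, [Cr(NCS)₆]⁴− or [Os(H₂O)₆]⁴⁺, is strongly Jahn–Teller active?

[Cr(NCS)₆]⁴−

[Cr(NCS)₆]⁴−: Ligand charges: each isothiocyanate is −1. With an overall charge of −4 the chromium centre must be in the +2 oxidation state. Chromium is a group-6 element; Cr(II) is therefore d⁴. Isothiocyanate is a weak-field ligand for a first-row metal, so the complex is high-spin. The t₂g³e_g¹ (high-spin) configuration has an unevenly filled e_g set; the Jahn–Teller theorem predicts a tetragonal distortion (typically axial elongation) to lift the degeneracy.
[Os(H₂O)₆]⁴⁺: Water is neutral; balancing the +4 overall charge requires Os(IV). Os sits in group 8, so the d-electron count is 8 − 4 = 4. A 5d ion has a large Δₒ and is invariably low-spin. The d⁴ configuration leaves the e_g set evenly filled (or empty) — no strong Jahn–Teller driving force.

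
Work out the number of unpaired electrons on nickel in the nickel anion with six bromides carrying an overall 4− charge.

Each bromide is −1; balancing the −4 overall charge requires Ni(II).
Ni sits in group 10, so the d-electron count is 10 − 2 = 8.
In an octahedral field the d⁸ configuration is t₂g⁶e_g² (only one arrangement possible), giving 2 unpaired electrons.

2 unpaired electrons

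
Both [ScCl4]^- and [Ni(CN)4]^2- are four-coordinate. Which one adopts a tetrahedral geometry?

For [ScCl4]^-: Ligand charges: each chloride is −1. With an overall charge of −1 the scandium centre must be in the +3 oxidation state. Sc sits in group 3, so the d-electron count is 3 − 3 = 0. A d⁰ ion has no crystal-field stabilisation preference between square planar and tetrahedral, so four ligands adopt the sterically favoured tetrahedral geometry. → tetrahedral.
For [Ni(CN)4]^2-: Ligand charges: each cyanide is −1. With an overall charge of −2 the nickel centre must be in the +2 oxidation state. Ni sits in group 10, so the d-electron count is 10 − 2 = 8. Cyanide is a strong-field ligand (high in the spectrochemical series). A 3d d⁸ ion with strong-field ligands gains enough CFSE to favour square planar over tetrahedral. → square planar.

[ScCl4]^-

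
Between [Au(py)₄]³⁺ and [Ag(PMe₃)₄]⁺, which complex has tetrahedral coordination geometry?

[Ag(PMe₃)₄]⁺

For [Au(py)₄]³⁺: Ligand charges: pyridine is neutral. With an overall charge of +3 the gold centre must be in the +3 oxidation state. Au sits in group 11, so the d-electron count is 11 − 3 = 8. A 5d d⁸ ion has a large crystal-field splitting; square planar leaves the high-energy d_{x²−y²} orbital empty and maximises CFSE. → square planar.
For [Ag(PMe₃)₄]⁺: Ligand charges: trimethylphosphine is neutral. With an overall charge of +1 the silver centre must be in the +1 oxidation state. Group 11 minus oxidation state 1 gives a d¹⁰ configuration. A d¹⁰ ion has no crystal-field stabilisation preference between square planar and tetrahedral, so four ligands adopt the sterically favoured tetrahedral geometry. → tetrahedral.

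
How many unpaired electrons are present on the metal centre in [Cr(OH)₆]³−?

3

Ligand charges: each hydroxide is −1. With an overall charge of −3 the chromium centre must be in the +3 oxidation state.
Group 6 minus oxidation state 3 gives a d³ configuration.
In an octahedral field the d³ configuration is t₂g³e_g⁰ (only one arrangement possible), giving 3 unpaired electrons.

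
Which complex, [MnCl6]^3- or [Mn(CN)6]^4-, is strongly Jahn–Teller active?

[MnCl6]^3-

[MnCl6]^3-: Ligand charges: each chloride is −1. With an overall charge of −3 the manganese centre must be in the +3 oxidation state. Manganese is a group-7 element; Mn(III) is therefore d⁴. Chloride is a weak-field ligand for a first-row metal, so the complex is high-spin. The t₂g³e_g¹ (high-spin) configuration has an unevenly filled e_g set; the Jahn–Teller theorem predicts a tetragonal distortion (typically axial elongation) to lift the degeneracy.
[Mn(CN)6]^4-: Ligand charges: each cyanide is −1. With an overall charge of −4 the manganese centre must be in the +2 oxidation state. Mn sits in group 7, so the d-electron count is 7 − 2 = 5. Cyanide is a strong-field ligand (high in the spectrochemical series) for a first-row metal, so the complex is low-spin. The d⁵ configuration leaves the e_g set evenly filled (or empty) — no strong Jahn–Teller driving force.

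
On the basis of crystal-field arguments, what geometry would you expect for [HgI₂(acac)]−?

Ligand charges: each iodide is −1; each acetylacetonate is −1. With an overall charge of −1 the mercury centre must be in the +2 oxidation state.
Mercury is a group-12 element; Hg(II) is therefore d¹⁰.
Counting donor atoms: 2×iodide (monodentate) → 2 donors; 1×acetylacetonate (bidentate) → 2 donors. Coordination number = 4.
A d¹⁰ ion has no crystal-field stabilisation preference between square planar and tetrahedral, so four ligands adopt the sterically favoured tetrahedral geometry.

tetrahedral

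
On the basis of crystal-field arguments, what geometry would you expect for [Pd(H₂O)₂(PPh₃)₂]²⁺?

Water is neutral; triphenylphosphine is neutral; balancing the +2 overall charge requires Pd(II).
Group 10 minus oxidation state 2 gives a d⁸ configuration.
Coordination number: 4.
A 4d d⁸ ion has a large crystal-field splitting; square planar leaves the high-energy d_{x²−y²} orbital empty and maximises CFSE.

square planar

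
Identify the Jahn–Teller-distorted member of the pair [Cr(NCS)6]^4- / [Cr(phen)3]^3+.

[Cr(NCS)6]^4-: Summing ligand charges against the −4 overall charge gives an oxidation state of +2 for chromium. Group 6 minus oxidation state 2 gives a d⁴ configuration. Isothiocyanate is a weak-field ligand for a first-row metal, so the complex is high-spin. The t₂g³e_g¹ (high-spin) configuration has an unevenly filled e_g set; the Jahn–Teller theorem predicts a tetragonal distortion (typically axial elongation) to lift the degeneracy.
[Cr(phen)3]^3+: Summing ligand charges against the +3 overall charge gives an oxidation state of +3 for chromium. Chromium is a group-6 element; Cr(III) is therefore d³. The d³ configuration leaves the e_g set evenly filled (or empty) — no strong Jahn–Teller driving force.

[Cr(NCS)6]^4-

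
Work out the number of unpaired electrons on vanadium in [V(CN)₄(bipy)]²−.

3

Ligand charges: each cyanide is −1; 2,2′-bipyridine is neutral. With an overall charge of −2 the vanadium centre must be in the +2 oxidation state.
Vanadium is a group-5 element; V(II) is therefore d³.
Counting donor atoms: 4×cyanide (monodentate) → 4 donors; 1×2,2′-bipyridine (bidentate) → 2 donors. Coordination number = 6.
In an octahedral field the d³ configuration is t₂g³e_g⁰ (only one arrangement possible), giving 3 unpaired electrons.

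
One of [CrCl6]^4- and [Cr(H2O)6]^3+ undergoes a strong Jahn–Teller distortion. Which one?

[CrCl6]^4-: Summing ligand charges against the −4 overall charge gives an oxidation state of +2 for chromium. Cr sits in group 6, so the d-electron count is 6 − 2 = 4. Chloride is a weak-field ligand for a first-row metal, so the complex is high-spin. The t₂g³e_g¹ (high-spin) configuration has an unevenly filled e_g set; the Jahn–Teller theorem predicts a tetragonal distortion (typically axial elongation) to lift the degeneracy.
[Cr(H2O)6]^3+: Summing ligand charges against the +3 overall charge gives an oxidation state of +3 for chromium. Chromium is a group-6 element; Cr(III) is therefore d³. The d³ configuration leaves the e_g set evenly filled (or empty) — no strong Jahn–Teller driving force.

[CrCl6]^4-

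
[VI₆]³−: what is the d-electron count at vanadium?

Each iodide is −1; balancing the −3 overall charge requires V(III).
V sits in group 5, so the d-electron count is 5 − 3 = 2.

d2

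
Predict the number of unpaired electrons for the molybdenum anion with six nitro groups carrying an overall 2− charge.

2 unpaired electrons

Summing ligand charges against the −2 overall charge gives an oxidation state of +4 for molybdenum.
Mo sits in group 6, so the d-electron count is 6 − 4 = 2.
In an octahedral field the d² configuration is t₂g²e_g⁰ (only one arrangement possible), giving 2 unpaired electrons.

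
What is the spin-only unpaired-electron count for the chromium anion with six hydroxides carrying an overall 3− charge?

3 unpaired electrons

Summing ligand charges against the −3 overall charge gives an oxidation state of +3 for chromium.
Chromium is a group-6 element; Cr(III) is therefore d³.
In an octahedral field the d³ configuration is t₂g³e_g⁰ (only one arrangement possible), giving 3 unpaired electrons.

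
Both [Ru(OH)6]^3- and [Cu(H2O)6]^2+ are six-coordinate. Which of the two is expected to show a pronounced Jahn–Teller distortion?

[Ru(OH)6]^3-: Ligand charges: each hydroxide is −1. With an overall charge of −3 the ruthenium centre must be in the +3 oxidation state. Ru sits in group 8, so the d-electron count is 8 − 3 = 5. A 4d ion has a large Δₒ and is invariably low-spin. The d⁵ configuration leaves the e_g set evenly filled (or empty) — no strong Jahn–Teller driving force.
[Cu(H2O)6]^2+: Ligand charges: water is neutral. With an overall charge of +2 the copper centre must be in the +2 oxidation state. Cu sits in group 11, so the d-electron count is 11 − 2 = 9. The t₂g⁶e_g³ configuration has an unevenly filled e_g set; the Jahn–Teller theorem predicts a tetragonal distortion (typically axial elongation) to lift the degeneracy.

[Cu(H2O)6]^2+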